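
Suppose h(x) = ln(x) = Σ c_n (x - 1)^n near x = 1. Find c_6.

-1/6

h(1) = 0
h′(1) = 1
h′′(1) = -1
h′′′(1) = 2
h^(4)(1) = -6
h^(5)(1) = 24
h^(6)(1) = -120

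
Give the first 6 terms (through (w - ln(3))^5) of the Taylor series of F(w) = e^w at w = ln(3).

Apply the Taylor formula c_k = f^(k)(a)/k!.
F(ln(3)) = 3
F′(ln(3)) = 3
F′′(ln(3)) = 3
F′′′(ln(3)) = 3
F^(4)(ln(3)) = 3
F^(5)(ln(3)) = 3

(w - ln(3))^5/40 + (w - ln(3))^4/8 + (w - ln(3))^3/2 + 3*(w - ln(3))^2/2 + 3*(w - ln(3)) + 3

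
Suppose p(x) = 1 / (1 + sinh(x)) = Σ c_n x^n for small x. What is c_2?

1

Write 1/(1+u) = 1 - u + u^2 - u^3 + ... and substitute the series for u.
p(0) = 1
p′(0) = -1
p′′(0) = 2
So c_2 = p′′(0)/2! = 1.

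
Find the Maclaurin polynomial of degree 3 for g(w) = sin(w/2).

[w^0] = 0;  [w^1] = 1/2;  [w^2] = 0;  [w^3] = -1/48.

-w^3/48 + w/2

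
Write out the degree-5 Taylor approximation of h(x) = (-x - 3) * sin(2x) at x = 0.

-4*x^5/5 + 4*x^4/3 + 4*x^3 - 2*x^2 - 6*x

Distribute the polynomial across the series and collect like powers.
h(0) = 0
h′(0) = -6
h′′(0) = -4
h′′′(0) = 24
h^(4)(0) = 32
h^(5)(0) = -96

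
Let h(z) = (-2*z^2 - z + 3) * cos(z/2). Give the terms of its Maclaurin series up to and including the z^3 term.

z^3/8 - 19*z^2/8 - z + 3

Shift and add copies of the series according to the polynomial's terms.
h(0) = 3
h′(0) = -1
h′′(0) = -19/4
h′′′(0) = 3/4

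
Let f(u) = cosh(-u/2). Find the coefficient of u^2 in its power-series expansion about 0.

c_2 = f′′(0)/2! = 1/8.

1/8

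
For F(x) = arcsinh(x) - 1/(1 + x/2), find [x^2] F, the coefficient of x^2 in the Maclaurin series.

-1/4

Combine the two series term by term.
F(0) = -1
F′(0) = 3/2
F′′(0) = -1/2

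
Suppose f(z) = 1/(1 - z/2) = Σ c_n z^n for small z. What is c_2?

1/4

[z^0] = 1;  [z^1] = 1/2;  [z^2] = 1/4.
So c_2 = f′′(0)/2! = 1/4.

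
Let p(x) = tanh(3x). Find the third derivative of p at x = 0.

-54

Apply the Taylor formula c_k = f^(k)(a)/k!.
The coefficient of x^3 in the expansion is -9, so p′′′(0) = 3! * (-9) = -54.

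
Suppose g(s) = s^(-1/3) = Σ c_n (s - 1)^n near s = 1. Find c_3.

-14/81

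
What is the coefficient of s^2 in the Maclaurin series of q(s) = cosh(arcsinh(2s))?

Substitute the inner expansion into the outer series and collect powers.

2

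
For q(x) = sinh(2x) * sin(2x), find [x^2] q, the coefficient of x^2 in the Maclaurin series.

Write out both Maclaurin series and multiply, keeping only the needed powers.
q(0) = 0
q′(0) = 0
q′′(0) = 8
Then c_k = q^(k)(0)/k! gives each Taylor coefficient.

4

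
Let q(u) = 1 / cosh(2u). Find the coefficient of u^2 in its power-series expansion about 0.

Divide the numerator series by the denominator series (power-series long division).
[u^0] = 1;  [u^1] = 0;  [u^2] = -2.

-2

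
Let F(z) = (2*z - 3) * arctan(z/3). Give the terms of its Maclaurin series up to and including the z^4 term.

Multiply each power in the prefactor through the base expansion.
[z^0] = 0;  [z^1] = -1;  [z^2] = 2/3;  [z^3] = 1/27;  [z^4] = -2/81.

-2*z^4/81 + z^3/27 + 2*z^2/3 - z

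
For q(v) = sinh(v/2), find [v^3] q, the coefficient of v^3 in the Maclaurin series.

q(0) = 0
q′(0) = 1/2
q′′(0) = 0
q′′′(0) = 1/8
So c_3 = q′′′(0)/3! = 1/48.

1/48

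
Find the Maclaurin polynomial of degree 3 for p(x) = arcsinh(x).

-x^3/6 + x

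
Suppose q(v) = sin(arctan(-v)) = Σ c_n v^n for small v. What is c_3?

1/2

Substitute the inner expansion into the outer series and collect powers.
q(0) = 0
q′(0) = -1
q′′(0) = 0
q′′′(0) = 3
So c_3 = q′′′(0)/3! = 1/2.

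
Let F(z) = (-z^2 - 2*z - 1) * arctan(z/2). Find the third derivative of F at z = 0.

Distribute the polynomial across the series and collect like powers.
From the series, [z^3] F = -11/24; multiply by 3! = 6 to get -11/4.

-11/4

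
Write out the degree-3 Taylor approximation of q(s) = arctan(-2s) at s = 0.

8*s^3/3 - 2*s

Compute the successive derivatives at the expansion point and divide by k!.
[s^0] = 0;  [s^1] = -2;  [s^2] = 0;  [s^3] = 8/3.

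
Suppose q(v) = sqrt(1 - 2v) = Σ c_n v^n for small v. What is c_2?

Differentiate repeatedly and evaluate at the center.
q(0) = 1
q′(0) = -1
q′′(0) = -1

-1/2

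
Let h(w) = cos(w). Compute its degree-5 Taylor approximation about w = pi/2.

-(w - pi/2)^5/120 + (w - pi/2)^3/6 - (w - pi/2)

Differentiate repeatedly and evaluate at the center.
h(pi/2) = 0
h′(pi/2) = -1
h′′(pi/2) = 0
h′′′(pi/2) = 1
h^(4)(pi/2) = 0
h^(5)(pi/2) = -1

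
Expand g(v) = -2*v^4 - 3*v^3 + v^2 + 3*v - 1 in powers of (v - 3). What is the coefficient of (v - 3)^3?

g(3) = -226
g′(3) = -288
g′′(3) = -268
g′′′(3) = -162
Dividing each by k! gives the coefficients c_0, ..., c_3.

-27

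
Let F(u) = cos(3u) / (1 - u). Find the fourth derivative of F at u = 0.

-3

Take the Cauchy product of the two expansions.
The coefficient of u^4 in the expansion is -1/8, so F^(4)(0) = 4! * (-1/8) = -3.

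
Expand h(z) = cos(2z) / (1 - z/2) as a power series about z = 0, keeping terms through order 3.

-7*z^3/8 - 7*z^2/4 + z/2 + 1

Expand each factor separately, then convolve coefficients.
h(0) = 1
h′(0) = 1/2
h′′(0) = -7/2
h′′′(0) = -21/4
Then c_k = h^(k)(0)/k! gives each Taylor coefficient.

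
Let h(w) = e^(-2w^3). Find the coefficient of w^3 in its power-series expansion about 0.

c_3 = h′′′(0)/3! = -2.

-2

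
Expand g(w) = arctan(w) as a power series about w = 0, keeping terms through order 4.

Apply the Taylor formula c_k = f^(k)(a)/k!.
g(0) = 0
g′(0) = 1
g′′(0) = 0
g′′′(0) = -2
g^(4)(0) = 0
The Taylor polynomial is Σ g^(k)(0)/k! · w^k.

-w^3/3 + w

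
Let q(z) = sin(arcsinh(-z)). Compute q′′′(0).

2

Let u equal the inner series; expand the outer function in u and truncate.
The coefficient of z^3 in the expansion is 1/3, so q′′′(0) = 3! * (1/3) = 2.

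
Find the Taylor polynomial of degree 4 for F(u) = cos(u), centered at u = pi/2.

(u - pi/2)^3/6 - (u - pi/2)

F(pi/2) = 0
F′(pi/2) = -1
F′′(pi/2) = 0
F′′′(pi/2) = 1
F^(4)(pi/2) = 0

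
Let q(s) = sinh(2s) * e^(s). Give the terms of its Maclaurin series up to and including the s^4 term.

5*s^4/3 + 7*s^3/3 + 2*s^2 + 2*s

Take the Cauchy product of the two expansions.
q(0) = 0
q′(0) = 2
q′′(0) = 4
q′′′(0) = 14
q^(4)(0) = 40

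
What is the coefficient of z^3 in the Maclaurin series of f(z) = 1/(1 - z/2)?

1/8

f(0) = 1
f′(0) = 1/2
f′′(0) = 1/2
f′′′(0) = 3/4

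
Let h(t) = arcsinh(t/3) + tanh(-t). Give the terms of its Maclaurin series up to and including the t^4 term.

53*t^3/162 - 2*t/3

Add the two expansions coefficient-wise.
[t^0] = 0;  [t^1] = -2/3;  [t^2] = 0;  [t^3] = 53/162;  [t^4] = 0.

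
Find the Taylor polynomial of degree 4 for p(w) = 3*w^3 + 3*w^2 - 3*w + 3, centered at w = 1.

3*(w - 1)^3 + 12*(w - 1)^2 + 12*(w - 1) + 6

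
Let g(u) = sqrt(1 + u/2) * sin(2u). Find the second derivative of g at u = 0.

Take the Cauchy product of the two expansions.
From the series, [u^2] g = 1/2; multiply by 2! = 2 to get 1.

1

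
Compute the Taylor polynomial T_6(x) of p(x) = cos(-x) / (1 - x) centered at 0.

Use 1/(1 - r) = Σ r^k on the denominator, then take the Cauchy product.
p(0) = 1
p′(0) = 1
p′′(0) = 1
p′′′(0) = 3
p^(4)(0) = 13
p^(5)(0) = 65
p^(6)(0) = 389

389*x^6/720 + 13*x^5/24 + 13*x^4/24 + x^3/2 + x^2/2 + x + 1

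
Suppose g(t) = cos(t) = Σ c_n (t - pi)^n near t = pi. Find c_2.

1/2

g(pi) = -1
g′(pi) = 0
g′′(pi) = 1
Dividing each by k! gives the coefficients c_0, ..., c_2.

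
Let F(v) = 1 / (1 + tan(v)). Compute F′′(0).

Write 1/(1+u) = 1 - u + u^2 - u^3 + ... and substitute the series for u.
The coefficient of v^2 in the expansion is 1, so F′′(0) = 2! * (1) = 2.

2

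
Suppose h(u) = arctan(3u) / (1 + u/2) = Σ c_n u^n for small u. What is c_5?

Write out both Maclaurin series and multiply, keeping only the needed powers.
h(0) = 0
h′(0) = 3
h′′(0) = -3
h′′′(0) = -99/2
h^(4)(0) = 99
h^(5)(0) = 11169/2
Dividing each by k! gives the coefficients c_0, ..., c_5.

3723/80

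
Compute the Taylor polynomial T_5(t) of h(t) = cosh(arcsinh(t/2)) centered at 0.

Compose series: expand the inner function first, then feed it into the outer expansion.
h(0) = 1
h′(0) = 0
h′′(0) = 1/4
h′′′(0) = 0
h^(4)(0) = -3/16
h^(5)(0) = 0
The Taylor polynomial is Σ h^(k)(0)/k! · t^k.

-t^4/128 + t^2/8 + 1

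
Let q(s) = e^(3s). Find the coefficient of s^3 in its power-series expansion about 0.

q(0) = 1
q′(0) = 3
q′′(0) = 9
q′′′(0) = 27

9/2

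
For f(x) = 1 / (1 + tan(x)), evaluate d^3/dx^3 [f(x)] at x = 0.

-8

Write 1/(1+u) = 1 - u + u^2 - u^3 + ... and substitute the series for u.
From the series, [x^3] f = -4/3; multiply by 3! = 6 to get -8.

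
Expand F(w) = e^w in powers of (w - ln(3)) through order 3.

(w - ln(3))^3/2 + 3*(w - ln(3))^2/2 + 3*(w - ln(3)) + 3

Apply the Taylor formula c_k = f^(k)(a)/k!.
[(w - ln(3))^0] = 3;  [(w - ln(3))^1] = 3;  [(w - ln(3))^2] = 3/2;  [(w - ln(3))^3] = 1/2.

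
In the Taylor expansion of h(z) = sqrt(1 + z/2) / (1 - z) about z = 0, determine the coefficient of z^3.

Take the Cauchy product of the two expansions.
h(0) = 1
h′(0) = 5/4
h′′(0) = 39/16
h′′′(0) = 471/64
So c_3 = h′′′(0)/3! = 157/128.

157/128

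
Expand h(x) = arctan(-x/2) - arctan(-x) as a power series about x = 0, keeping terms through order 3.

-7*x^3/24 + x/2

Expand each term separately and add.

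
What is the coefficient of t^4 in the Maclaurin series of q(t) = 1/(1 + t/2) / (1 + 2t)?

Expand each factor separately, then convolve coefficients.
q(0) = 1
q′(0) = -5/2
q′′(0) = 21/2
q′′′(0) = -255/4
q^(4)(0) = 1023/2
So c_4 = q^(4)(0)/4! = 341/16.

341/16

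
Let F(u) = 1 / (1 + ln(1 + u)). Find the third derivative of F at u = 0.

Write 1/(1+u) = 1 - u + u^2 - u^3 + ... and substitute the series for u.
The coefficient of u^3 in the expansion is -7/3, so F′′′(0) = 3! * (-7/3) = -14.

-14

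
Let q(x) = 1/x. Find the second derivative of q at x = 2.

The coefficient of (x - 2)^2 in the expansion is 1/8, so q′′(2) = 2! * (1/8) = 1/4.

1/4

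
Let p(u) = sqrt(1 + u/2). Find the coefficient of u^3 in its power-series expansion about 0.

1/128

p(0) = 1
p′(0) = 1/4
p′′(0) = -1/16
p′′′(0) = 3/64
So c_3 = p′′′(0)/3! = 1/128.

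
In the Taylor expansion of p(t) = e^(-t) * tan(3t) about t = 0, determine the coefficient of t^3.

Write out both Maclaurin series and multiply, keeping only the needed powers.
p(0) = 0
p′(0) = 3
p′′(0) = -6
p′′′(0) = 63
So c_3 = p′′′(0)/3! = 21/2.

21/2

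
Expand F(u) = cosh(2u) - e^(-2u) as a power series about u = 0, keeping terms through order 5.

Add the two expansions coefficient-wise.
F(0) = 0
F′(0) = 2
F′′(0) = 0
F′′′(0) = 8
F^(4)(0) = 0
F^(5)(0) = 32

4*u^5/15 + 4*u^3/3 + 2*u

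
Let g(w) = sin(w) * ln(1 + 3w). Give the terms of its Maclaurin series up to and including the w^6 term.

Take the Cauchy product of the two expansions.
[w^0] = 0;  [w^1] = 0;  [w^2] = 3;  [w^3] = -9/2;  [w^4] = 17/2;  [w^5] = -39/2;  [w^6] = 377/8.

377*w^6/8 - 39*w^5/2 + 17*w^4/2 - 9*w^3/2 + 3*w^2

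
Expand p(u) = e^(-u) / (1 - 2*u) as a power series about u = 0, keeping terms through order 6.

Use 1/(1 - r) = Σ r^k on the denominator, then take the Cauchy product.
p(0) = 1
p′(0) = 1
p′′(0) = 5
p′′′(0) = 29
p^(4)(0) = 233
p^(5)(0) = 2329
p^(6)(0) = 27949

27949*u^6/720 + 2329*u^5/120 + 233*u^4/24 + 29*u^3/6 + 5*u^2/2 + u + 1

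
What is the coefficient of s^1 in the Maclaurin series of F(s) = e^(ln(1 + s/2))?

Let u equal the inner series; expand the outer function in u and truncate.
F(0) = 1
F′(0) = 1/2
So c_1 = F′(0)/1! = 1/2.

1/2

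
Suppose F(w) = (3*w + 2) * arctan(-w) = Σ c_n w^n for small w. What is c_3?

Multiply each power in the prefactor through the base expansion.
So c_3 = F′′′(0)/3! = 2/3.

2/3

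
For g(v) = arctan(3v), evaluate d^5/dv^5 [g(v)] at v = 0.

The coefficient of v^5 in the expansion is 243/5, so g^(5)(0) = 5! * (243/5) = 5832.

5832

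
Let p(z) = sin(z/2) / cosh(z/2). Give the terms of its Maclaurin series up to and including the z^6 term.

3*z^5/320 - z^3/12 + z/2

Write the quotient as an unknown series and match coefficients against numerator = denominator · series.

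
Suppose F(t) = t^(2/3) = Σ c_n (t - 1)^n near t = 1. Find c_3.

F(1) = 1
F′(1) = 2/3
F′′(1) = -2/9
F′′′(1) = 8/27

4/81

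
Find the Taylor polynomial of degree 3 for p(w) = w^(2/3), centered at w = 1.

4*(w - 1)^3/81 - (w - 1)^2/9 + 2*(w - 1)/3 + 1

p(1) = 1
p′(1) = 2/3
p′′(1) = -2/9
p′′′(1) = 8/27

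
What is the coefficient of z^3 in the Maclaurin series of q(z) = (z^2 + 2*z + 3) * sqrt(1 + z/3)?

Shift and add copies of the series according to the polynomial's terms.
So c_3 = q′′′(0)/3! = 7/48.

7/48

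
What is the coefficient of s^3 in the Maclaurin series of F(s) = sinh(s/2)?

Compute the successive derivatives at the expansion point and divide by k!.

1/48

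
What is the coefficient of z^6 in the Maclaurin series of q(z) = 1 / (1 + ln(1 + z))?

3289/360

Write 1/(1+u) = 1 - u + u^2 - u^3 + ... and substitute the series for u.
[z^0] = 1;  [z^1] = -1;  [z^2] = 3/2;  [z^3] = -7/3;  [z^4] = 11/3;  [z^5] = -347/60;  [z^6] = 3289/360.
So c_6 = q^(6)(0)/6! = 3289/360.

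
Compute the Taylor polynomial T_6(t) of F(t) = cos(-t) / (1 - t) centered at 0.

Multiply the two series term by term and collect like powers.
F(0) = 1
F′(0) = 1
F′′(0) = 1
F′′′(0) = 3
F^(4)(0) = 13
F^(5)(0) = 65
F^(6)(0) = 389

389*t^6/720 + 13*t^5/24 + 13*t^4/24 + t^3/2 + t^2/2 + t + 1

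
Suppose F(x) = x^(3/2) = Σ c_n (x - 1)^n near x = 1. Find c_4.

Use the known series and substitute for the argument.
F(1) = 1
F′(1) = 3/2
F′′(1) = 3/4
F′′′(1) = -3/8
F^(4)(1) = 9/16
So c_4 = F^(4)(1)/4! = 3/128.

3/128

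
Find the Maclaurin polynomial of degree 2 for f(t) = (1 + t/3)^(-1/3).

f(0) = 1
f′(0) = -1/9
f′′(0) = 4/81
Dividing each by k! gives the coefficients c_0, ..., c_2.

2*t^2/81 - t/9 + 1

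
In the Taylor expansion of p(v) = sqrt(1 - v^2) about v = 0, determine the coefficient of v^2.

Apply the Taylor formula c_k = f^(k)(a)/k!.
[v^0] = 1;  [v^1] = 0;  [v^2] = -1/2.

-1/2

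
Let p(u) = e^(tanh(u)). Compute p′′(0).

Plug the Maclaurin series of the inner function into that of the outer and collect terms.
The coefficient of u^2 in the expansion is 1/2, so p′′(0) = 2! * (1/2) = 1.

1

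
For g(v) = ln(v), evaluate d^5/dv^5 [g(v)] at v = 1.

24

The coefficient of (v - 1)^5 in the expansion is 1/5, so g^(5)(1) = 5! * (1/5) = 24.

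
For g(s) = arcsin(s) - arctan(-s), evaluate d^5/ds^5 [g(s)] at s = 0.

33

Combine the two series term by term.
From the series, [s^5] g = 11/40; multiply by 5! = 120 to get 33.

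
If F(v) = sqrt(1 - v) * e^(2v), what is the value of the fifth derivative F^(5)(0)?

-1781/32

Take the Cauchy product of the two expansions.
The coefficient of v^5 in the expansion is -1781/3840, so F^(5)(0) = 5! * (-1781/3840) = -1781/32.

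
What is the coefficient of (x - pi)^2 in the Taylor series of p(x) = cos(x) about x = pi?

1/2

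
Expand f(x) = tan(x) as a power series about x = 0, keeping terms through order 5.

f(0) = 0
f′(0) = 1
f′′(0) = 0
f′′′(0) = 2
f^(4)(0) = 0
f^(5)(0) = 16
Then c_k = f^(k)(0)/k! gives each Taylor coefficient.

2*x^5/15 + x^3/3 + x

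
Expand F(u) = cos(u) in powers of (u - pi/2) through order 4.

F(pi/2) = 0
F′(pi/2) = -1
F′′(pi/2) = 0
F′′′(pi/2) = 1
F^(4)(pi/2) = 0
Dividing each by k! gives the coefficients c_0, ..., c_4.

(u - pi/2)^3/6 - (u - pi/2)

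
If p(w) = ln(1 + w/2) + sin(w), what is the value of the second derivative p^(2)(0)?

Expand each term separately and add.
From the series, [w^2] p = -1/8; multiply by 2! = 2 to get -1/4.

-1/4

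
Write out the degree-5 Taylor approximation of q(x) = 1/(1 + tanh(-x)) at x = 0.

Let u equal the inner series; expand the outer function in u and truncate.
q(0) = 1
q′(0) = 1
q′′(0) = 2
q′′′(0) = 4
q^(4)(0) = 8
q^(5)(0) = 16
Then c_k = q^(k)(0)/k! gives each Taylor coefficient.

2*x^5/15 + x^4/3 + 2*x^3/3 + x^2 + x + 1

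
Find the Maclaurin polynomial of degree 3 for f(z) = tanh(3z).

-9*z^3 + 3*z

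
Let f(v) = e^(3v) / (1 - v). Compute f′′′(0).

Expand each factor separately, then convolve coefficients.
From the series, [v^3] f = 13; multiply by 3! = 6 to get 78.

78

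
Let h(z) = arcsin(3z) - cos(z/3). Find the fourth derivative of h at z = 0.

-1/81

Add the two expansions coefficient-wise.
From the series, [z^4] h = -1/1944; multiply by 4! = 24 to get -1/81.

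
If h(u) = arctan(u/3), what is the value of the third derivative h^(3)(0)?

-2/27

From the series, [u^3] h = -1/81; multiply by 3! = 6 to get -2/27.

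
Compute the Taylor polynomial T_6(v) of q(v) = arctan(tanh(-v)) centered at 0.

-2*v^5/3 + 2*v^3/3 - v

Substitute the inner expansion into the outer series and collect powers.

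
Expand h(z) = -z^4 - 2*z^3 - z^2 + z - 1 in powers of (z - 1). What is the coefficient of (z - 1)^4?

-1

Compute the successive derivatives at the expansion point and divide by k!.
[(z - 1)^0] = -4;  [(z - 1)^1] = -11;  [(z - 1)^2] = -13;  [(z - 1)^3] = -6;  [(z - 1)^4] = -1.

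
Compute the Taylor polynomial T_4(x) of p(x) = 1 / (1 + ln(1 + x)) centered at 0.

Use the geometric series for the reciprocal, then substitute.

11*x^4/3 - 7*x^3/3 + 3*x^2/2 - x + 1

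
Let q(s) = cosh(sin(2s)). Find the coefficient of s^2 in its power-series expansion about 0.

2

Plug the Maclaurin series of the inner function into that of the outer and collect terms.
q(0) = 1
q′(0) = 0
q′′(0) = 4
So c_2 = q′′(0)/2! = 2.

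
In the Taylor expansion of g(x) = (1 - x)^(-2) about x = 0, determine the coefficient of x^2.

Compute the successive derivatives at the expansion point and divide by k!.
g(0) = 1
g′(0) = 2
g′′(0) = 6
Then c_k = g^(k)(0)/k! gives each Taylor coefficient.

3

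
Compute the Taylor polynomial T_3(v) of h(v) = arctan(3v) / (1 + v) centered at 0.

Write out both Maclaurin series and multiply, keeping only the needed powers.
h(0) = 0
h′(0) = 3
h′′(0) = -6
h′′′(0) = -36

-6*v^3 - 3*v^2 + 3*v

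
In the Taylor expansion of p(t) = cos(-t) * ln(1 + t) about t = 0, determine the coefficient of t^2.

Multiply the two series term by term and collect like powers.
p(0) = 0
p′(0) = 1
p′′(0) = -1
So c_2 = p′′(0)/2! = -1/2.

-1/2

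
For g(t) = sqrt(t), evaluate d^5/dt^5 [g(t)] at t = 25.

21/12500000

The coefficient of (t - 25)^5 in the expansion is 7/500000000, so g^(5)(25) = 5! * (7/500000000) = 21/12500000.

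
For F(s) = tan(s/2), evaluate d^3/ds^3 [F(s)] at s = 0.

The coefficient of s^3 in the expansion is 1/24, so F′′′(0) = 3! * (1/24) = 1/4.

1/4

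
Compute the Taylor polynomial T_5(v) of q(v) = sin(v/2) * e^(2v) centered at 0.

Take the Cauchy product of the two expansions.
q(0) = 0
q′(0) = 1/2
q′′(0) = 2
q′′′(0) = 47/8
q^(4)(0) = 15
q^(5)(0) = 1121/32

1121*v^5/3840 + 5*v^4/8 + 47*v^3/48 + v^2 + v/2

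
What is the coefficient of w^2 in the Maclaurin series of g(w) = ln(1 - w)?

-1/2

g(0) = 0
g′(0) = -1
g′′(0) = -1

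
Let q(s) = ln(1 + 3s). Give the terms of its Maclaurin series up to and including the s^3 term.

9*s^3 - 9*s^2/2 + 3*s

q(0) = 0
q′(0) = 3
q′′(0) = -9
q′′′(0) = 54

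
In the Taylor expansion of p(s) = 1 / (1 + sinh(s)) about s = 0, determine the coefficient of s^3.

-7/6

Use the geometric series for the reciprocal, then substitute.
[s^0] = 1;  [s^1] = -1;  [s^2] = 1;  [s^3] = -7/6.
So c_3 = p′′′(0)/3! = -7/6.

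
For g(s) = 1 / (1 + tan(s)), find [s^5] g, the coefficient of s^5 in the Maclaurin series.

-32/15

Use the geometric series for the reciprocal, then substitute.
So c_5 = g^(5)(0)/5! = -32/15.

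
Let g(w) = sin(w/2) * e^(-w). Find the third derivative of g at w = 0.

11/8

Write out both Maclaurin series and multiply, keeping only the needed powers.
From the series, [w^3] g = 11/48; multiply by 3! = 6 to get 11/8.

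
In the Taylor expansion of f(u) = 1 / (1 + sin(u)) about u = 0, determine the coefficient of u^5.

Use the geometric series for the reciprocal, then substitute.
f(0) = 1
f′(0) = -1
f′′(0) = 2
f′′′(0) = -5
f^(4)(0) = 16
f^(5)(0) = -61

-61/120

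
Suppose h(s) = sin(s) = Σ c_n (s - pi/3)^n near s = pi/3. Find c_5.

[(s - pi/3)^0] = sqrt(3)/2;  [(s - pi/3)^1] = 1/2;  [(s - pi/3)^2] = -sqrt(3)/4;  [(s - pi/3)^3] = -1/12;  [(s - pi/3)^4] = sqrt(3)/48;  [(s - pi/3)^5] = 1/240.

1/240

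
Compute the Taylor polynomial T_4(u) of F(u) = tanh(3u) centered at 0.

-9*u^3 + 3*u

F(0) = 0
F′(0) = 3
F′′(0) = 0
F′′′(0) = -54
F^(4)(0) = 0
Dividing each by k! gives the coefficients c_0, ..., c_4.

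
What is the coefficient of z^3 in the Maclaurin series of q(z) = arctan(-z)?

1/3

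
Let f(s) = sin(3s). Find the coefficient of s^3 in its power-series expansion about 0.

-9/2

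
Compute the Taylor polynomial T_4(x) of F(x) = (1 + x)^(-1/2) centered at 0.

35*x^4/128 - 5*x^3/16 + 3*x^2/8 - x/2 + 1

Apply the Taylor formula c_k = f^(k)(a)/k!.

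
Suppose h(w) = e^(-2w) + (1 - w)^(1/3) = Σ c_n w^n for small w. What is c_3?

Add the two expansions coefficient-wise.
h(0) = 2
h′(0) = -7/3
h′′(0) = 34/9
h′′′(0) = -226/27
Then c_k = h^(k)(0)/k! gives each Taylor coefficient.

-113/81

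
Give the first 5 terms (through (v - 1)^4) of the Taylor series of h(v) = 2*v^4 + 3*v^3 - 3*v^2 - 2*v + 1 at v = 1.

2*(v - 1)^4 + 11*(v - 1)^3 + 18*(v - 1)^2 + 9*(v - 1) + 1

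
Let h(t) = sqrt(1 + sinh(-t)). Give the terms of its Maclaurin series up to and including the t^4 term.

Let u equal the inner series; expand the outer function in u and truncate.
h(0) = 1
h′(0) = -1/2
h′′(0) = -1/4
h′′′(0) = -7/8
h^(4)(0) = -31/16

-31*t^4/384 - 7*t^3/48 - t^2/8 - t/2 + 1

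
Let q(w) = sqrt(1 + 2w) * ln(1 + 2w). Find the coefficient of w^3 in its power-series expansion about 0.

Take the Cauchy product of the two expansions.
q(0) = 0
q′(0) = 2
q′′(0) = 0
q′′′(0) = -2
So c_3 = q′′′(0)/3! = -1/3.

-1/3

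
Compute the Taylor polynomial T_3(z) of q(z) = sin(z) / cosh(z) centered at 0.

Invert the denominator's series and multiply.
[z^0] = 0;  [z^1] = 1;  [z^2] = 0;  [z^3] = -2/3.

-2*z^3/3 + z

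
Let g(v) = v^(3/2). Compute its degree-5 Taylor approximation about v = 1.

-3*(v - 1)^5/256 + 3*(v - 1)^4/128 - (v - 1)^3/16 + 3*(v - 1)^2/8 + 3*(v - 1)/2 + 1

Use the known series and substitute for the argument.
[(v - 1)^0] = 1;  [(v - 1)^1] = 3/2;  [(v - 1)^2] = 3/8;  [(v - 1)^3] = -1/16;  [(v - 1)^4] = 3/128;  [(v - 1)^5] = -3/256.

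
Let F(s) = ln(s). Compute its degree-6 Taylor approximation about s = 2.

F(2) = ln(2)
F′(2) = 1/2
F′′(2) = -1/4
F′′′(2) = 1/4
F^(4)(2) = -3/8
F^(5)(2) = 3/4
F^(6)(2) = -15/8

-(s - 2)^6/384 + (s - 2)^5/160 - (s - 2)^4/64 + (s - 2)^3/24 - (s - 2)^2/8 + (s - 2)/2 + ln(2)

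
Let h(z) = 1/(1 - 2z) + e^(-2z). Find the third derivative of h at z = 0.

Combine the two series term by term.
The coefficient of z^3 in the expansion is 20/3, so h′′′(0) = 3! * (20/3) = 40.

40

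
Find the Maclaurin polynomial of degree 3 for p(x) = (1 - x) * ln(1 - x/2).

x^3/12 + 3*x^2/8 - x/2

Shift and add copies of the series according to the polynomial's terms.
[x^0] = 0;  [x^1] = -1/2;  [x^2] = 3/8;  [x^3] = 1/12.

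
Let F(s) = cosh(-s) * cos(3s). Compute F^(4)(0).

28

Multiply the two series term by term and collect like powers.
From the series, [s^4] F = 7/6; multiply by 4! = 24 to get 28.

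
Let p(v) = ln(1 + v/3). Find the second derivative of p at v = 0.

-1/9

From the series, [v^2] p = -1/18; multiply by 2! = 2 to get -1/9.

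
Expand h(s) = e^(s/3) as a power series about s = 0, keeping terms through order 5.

h(0) = 1
h′(0) = 1/3
h′′(0) = 1/9
h′′′(0) = 1/27
h^(4)(0) = 1/81
h^(5)(0) = 1/243

s^5/29160 + s^4/1944 + s^3/162 + s^2/18 + s/3 + 1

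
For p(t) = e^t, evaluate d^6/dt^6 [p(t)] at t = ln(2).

2

The coefficient of (t - ln(2))^6 in the expansion is 1/360, so p^(6)(ln(2)) = 6! * (1/360) = 2.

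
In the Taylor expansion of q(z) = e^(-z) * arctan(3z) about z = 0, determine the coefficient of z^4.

17/2

Take the Cauchy product of the two expansions.
q(0) = 0
q′(0) = 3
q′′(0) = -6
q′′′(0) = -45
q^(4)(0) = 204
Then c_k = q^(k)(0)/k! gives each Taylor coefficient.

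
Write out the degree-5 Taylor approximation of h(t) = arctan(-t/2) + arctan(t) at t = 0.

31*t^5/160 - 7*t^3/24 + t/2

Combine the two series term by term.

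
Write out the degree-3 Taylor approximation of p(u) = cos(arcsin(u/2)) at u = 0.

1 - u^2/8

Let u equal the inner series; expand the outer function in u and truncate.
p(0) = 1
p′(0) = 0
p′′(0) = -1/4
p′′′(0) = 0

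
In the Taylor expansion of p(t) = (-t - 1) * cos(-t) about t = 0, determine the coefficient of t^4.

Multiply each power in the prefactor through the base expansion.
[t^0] = -1;  [t^1] = -1;  [t^2] = 1/2;  [t^3] = 1/2;  [t^4] = -1/24.

-1/24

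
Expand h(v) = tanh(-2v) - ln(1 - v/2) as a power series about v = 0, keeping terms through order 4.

v^4/64 + 65*v^3/24 + v^2/8 - 3*v/2

Add the two expansions coefficient-wise.
[v^0] = 0;  [v^1] = -3/2;  [v^2] = 1/8;  [v^3] = 65/24;  [v^4] = 1/64.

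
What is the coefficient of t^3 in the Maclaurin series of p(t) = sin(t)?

Compute the successive derivatives at the expansion point and divide by k!.
p(0) = 0
p′(0) = 1
p′′(0) = 0
p′′′(0) = -1
Dividing each by k! gives the coefficients c_0, ..., c_3.

-1/6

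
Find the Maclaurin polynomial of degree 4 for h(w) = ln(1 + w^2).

-w^4/2 + w^2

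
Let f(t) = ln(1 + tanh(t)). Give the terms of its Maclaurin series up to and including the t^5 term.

t^4/12 - t^2/2 + t

Let u equal the inner series; expand the outer function in u and truncate.
[t^0] = 0;  [t^1] = 1;  [t^2] = -1/2;  [t^3] = 0;  [t^4] = 1/12;  [t^5] = 0.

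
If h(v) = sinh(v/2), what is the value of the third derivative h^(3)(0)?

Differentiate repeatedly and evaluate at the center.
The coefficient of v^3 in the expansion is 1/48, so h′′′(0) = 3! * (1/48) = 1/8.

1/8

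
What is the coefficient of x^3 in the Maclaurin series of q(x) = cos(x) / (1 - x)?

Expand 1/(denominator) as a geometric series and multiply by the numerator's series.
q(0) = 1
q′(0) = 1
q′′(0) = 1
q′′′(0) = 3
So c_3 = q′′′(0)/3! = 1/2.

1/2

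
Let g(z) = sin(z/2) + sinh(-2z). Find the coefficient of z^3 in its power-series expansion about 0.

-65/48

Add the two expansions coefficient-wise.
g(0) = 0
g′(0) = -3/2
g′′(0) = 0
g′′′(0) = -65/8
The Taylor polynomial is Σ g^(k)(0)/k! · z^k.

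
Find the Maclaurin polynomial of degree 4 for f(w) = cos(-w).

w^4/24 - w^2/2 + 1

Use the known series and substitute for the argument.
[w^0] = 1;  [w^1] = 0;  [w^2] = -1/2;  [w^3] = 0;  [w^4] = 1/24.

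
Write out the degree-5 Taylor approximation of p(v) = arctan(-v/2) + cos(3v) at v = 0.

-v^5/160 + 27*v^4/8 + v^3/24 - 9*v^2/2 - v/2 + 1

Expand each term separately and add.
p(0) = 1
p′(0) = -1/2
p′′(0) = -9
p′′′(0) = 1/4
p^(4)(0) = 81
p^(5)(0) = -3/4
Then c_k = p^(k)(0)/k! gives each Taylor coefficient.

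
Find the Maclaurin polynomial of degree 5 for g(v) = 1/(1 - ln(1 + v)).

7*v^5/60 + v^4/6 + v^3/3 + v^2/2 + v + 1

Compose series: expand the inner function first, then feed it into the outer expansion.
g(0) = 1
g′(0) = 1
g′′(0) = 1
g′′′(0) = 2
g^(4)(0) = 4
g^(5)(0) = 14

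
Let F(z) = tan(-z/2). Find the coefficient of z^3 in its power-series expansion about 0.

F(0) = 0
F′(0) = -1/2
F′′(0) = 0
F′′′(0) = -1/4
So c_3 = F′′′(0)/3! = -1/24.

-1/24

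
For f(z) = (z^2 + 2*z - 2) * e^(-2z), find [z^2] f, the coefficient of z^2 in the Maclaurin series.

-7

Shift and add copies of the series according to the polynomial's terms.
[z^0] = -2;  [z^1] = 6;  [z^2] = -7.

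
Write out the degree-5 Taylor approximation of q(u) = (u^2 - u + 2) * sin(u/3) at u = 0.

-89*u^5/14580 + u^4/162 + 26*u^3/81 - u^2/3 + 2*u/3

Shift and add copies of the series according to the polynomial's terms.
q(0) = 0
q′(0) = 2/3
q′′(0) = -2/3
q′′′(0) = 52/27
q^(4)(0) = 4/27
q^(5)(0) = -178/243
Then c_k = q^(k)(0)/k! gives each Taylor coefficient.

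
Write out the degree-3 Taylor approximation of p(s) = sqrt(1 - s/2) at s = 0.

-s^3/128 - s^2/32 - s/4 + 1

Apply the Taylor formula c_k = f^(k)(a)/k!.
p(0) = 1
p′(0) = -1/4
p′′(0) = -1/16
p′′′(0) = -3/64
The Taylor polynomial is Σ p^(k)(0)/k! · s^k.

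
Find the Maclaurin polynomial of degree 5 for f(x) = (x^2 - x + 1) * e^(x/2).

Multiply each power in the prefactor through the base expansion.
[x^0] = 1;  [x^1] = -1/2;  [x^2] = 5/8;  [x^3] = 19/48;  [x^4] = 41/384;  [x^5] = 71/3840.

71*x^5/3840 + 41*x^4/384 + 19*x^3/48 + 5*x^2/8 - x/2 + 1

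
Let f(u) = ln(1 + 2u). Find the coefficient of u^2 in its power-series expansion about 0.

-2

Compute the successive derivatives at the expansion point and divide by k!.
[u^0] = 0;  [u^1] = 2;  [u^2] = -2.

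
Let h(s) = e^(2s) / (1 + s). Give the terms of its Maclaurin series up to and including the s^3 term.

s^3/3 + s^2 + s + 1

Write out both Maclaurin series and multiply, keeping only the needed powers.
[s^0] = 1;  [s^1] = 1;  [s^2] = 1;  [s^3] = 1/3.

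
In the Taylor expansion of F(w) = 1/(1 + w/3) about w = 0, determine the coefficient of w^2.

1/9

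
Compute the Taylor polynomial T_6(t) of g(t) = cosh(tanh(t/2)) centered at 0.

97*t^6/46080 - 7*t^4/384 + t^2/8 + 1

Plug the Maclaurin series of the inner function into that of the outer and collect terms.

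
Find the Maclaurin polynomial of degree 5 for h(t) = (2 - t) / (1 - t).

t^5 + t^4 + t^3 + t^2 + t + 2

Distribute the polynomial across the series and collect like powers.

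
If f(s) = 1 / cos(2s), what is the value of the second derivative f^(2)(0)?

4

Write the quotient as an unknown series and match coefficients against numerator = denominator · series.
The coefficient of s^2 in the expansion is 2, so f′′(0) = 2! * (2) = 4.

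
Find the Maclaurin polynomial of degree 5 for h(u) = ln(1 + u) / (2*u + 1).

661*u^5/30 - 131*u^4/12 + 16*u^3/3 - 5*u^2/2 + u

Use 1/(1 - r) = Σ r^k on the denominator, then take the Cauchy product.
h(0) = 0
h′(0) = 1
h′′(0) = -5
h′′′(0) = 32
h^(4)(0) = -262
h^(5)(0) = 2644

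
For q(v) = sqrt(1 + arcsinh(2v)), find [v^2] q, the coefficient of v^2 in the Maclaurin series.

-1/2

Let u equal the inner series; expand the outer function in u and truncate.
[v^0] = 1;  [v^1] = 1;  [v^2] = -1/2.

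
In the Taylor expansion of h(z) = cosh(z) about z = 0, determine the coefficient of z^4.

[z^0] = 1;  [z^1] = 0;  [z^2] = 1/2;  [z^3] = 0;  [z^4] = 1/24.
So c_4 = h^(4)(0)/4! = 1/24.

1/24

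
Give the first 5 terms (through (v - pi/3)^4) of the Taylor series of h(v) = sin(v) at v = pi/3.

h(pi/3) = sqrt(3)/2
h′(pi/3) = 1/2
h′′(pi/3) = -sqrt(3)/2
h′′′(pi/3) = -1/2
h^(4)(pi/3) = sqrt(3)/2

sqrt(3)*(v - pi/3)^4/48 - (v - pi/3)^3/12 - sqrt(3)*(v - pi/3)^2/4 + (v - pi/3)/2 + sqrt(3)/2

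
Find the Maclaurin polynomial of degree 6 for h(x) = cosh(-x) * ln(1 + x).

Multiply the two series term by term and collect like powers.

-5*x^6/16 + 49*x^5/120 - x^4/2 + 5*x^3/6 - x^2/2 + x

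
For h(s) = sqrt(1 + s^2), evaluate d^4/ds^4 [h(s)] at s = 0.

From the series, [s^4] h = -1/8; multiply by 4! = 24 to get -3.

-3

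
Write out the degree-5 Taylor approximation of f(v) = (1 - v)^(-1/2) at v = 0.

Apply the Taylor formula c_k = f^(k)(a)/k!.
f(0) = 1
f′(0) = 1/2
f′′(0) = 3/4
f′′′(0) = 15/8
f^(4)(0) = 105/16
f^(5)(0) = 945/32

63*v^5/256 + 35*v^4/128 + 5*v^3/16 + 3*v^2/8 + v/2 + 1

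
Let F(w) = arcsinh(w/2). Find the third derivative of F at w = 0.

-1/8

The coefficient of w^3 in the expansion is -1/48, so F′′′(0) = 3! * (-1/48) = -1/8.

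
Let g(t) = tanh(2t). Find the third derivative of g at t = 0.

Compute the successive derivatives at the expansion point and divide by k!.
The coefficient of t^3 in the expansion is -8/3, so g′′′(0) = 3! * (-8/3) = -16.

-16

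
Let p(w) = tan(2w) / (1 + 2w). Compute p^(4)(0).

Expand each factor separately, then convolve coefficients.
From the series, [w^4] p = -64/3; multiply by 4! = 24 to get -512.

-512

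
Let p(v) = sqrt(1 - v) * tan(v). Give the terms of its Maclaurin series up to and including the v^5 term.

101*v^5/1920 - 11*v^4/48 + 5*v^3/24 - v^2/2 + v

Write out both Maclaurin series and multiply, keeping only the needed powers.
p(0) = 0
p′(0) = 1
p′′(0) = -1
p′′′(0) = 5/4
p^(4)(0) = -11/2
p^(5)(0) = 101/16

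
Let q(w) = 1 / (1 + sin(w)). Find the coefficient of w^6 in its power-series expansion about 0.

Use the geometric series for the reciprocal, then substitute.
[w^0] = 1;  [w^1] = -1;  [w^2] = 1;  [w^3] = -5/6;  [w^4] = 2/3;  [w^5] = -61/120;  [w^6] = 17/45.

17/45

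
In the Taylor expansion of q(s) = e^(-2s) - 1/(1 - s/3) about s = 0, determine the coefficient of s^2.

Expand each term separately and add.
q(0) = 0
q′(0) = -7/3
q′′(0) = 34/9

17/9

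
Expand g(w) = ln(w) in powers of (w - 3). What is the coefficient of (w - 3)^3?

Differentiate repeatedly and evaluate at the center.

1/81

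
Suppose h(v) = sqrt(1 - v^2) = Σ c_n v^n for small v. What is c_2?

-1/2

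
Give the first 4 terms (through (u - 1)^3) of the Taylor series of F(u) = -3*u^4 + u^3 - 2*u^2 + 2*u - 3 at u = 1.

-11*(u - 1)^3 - 17*(u - 1)^2 - 11*(u - 1) - 5

Differentiate repeatedly and evaluate at the center.
F(1) = -5
F′(1) = -11
F′′(1) = -34
F′′′(1) = -66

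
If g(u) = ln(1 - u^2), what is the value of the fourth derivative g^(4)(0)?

-12

From the series, [u^4] g = -1/2; multiply by 4! = 24 to get -12.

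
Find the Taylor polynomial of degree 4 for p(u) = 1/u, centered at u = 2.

(u - 2)^4/32 - (u - 2)^3/16 + (u - 2)^2/8 - (u - 2)/4 + 1/2

p(2) = 1/2
p′(2) = -1/4
p′′(2) = 1/4
p′′′(2) = -3/8
p^(4)(2) = 3/4
Then c_k = p^(k)(2)/k! gives each Taylor coefficient.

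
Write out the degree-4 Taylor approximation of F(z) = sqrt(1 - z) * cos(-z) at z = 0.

25*z^4/384 + 3*z^3/16 - 5*z^2/8 - z/2 + 1

Write out both Maclaurin series and multiply, keeping only the needed powers.
[z^0] = 1;  [z^1] = -1/2;  [z^2] = -5/8;  [z^3] = 3/16;  [z^4] = 25/384.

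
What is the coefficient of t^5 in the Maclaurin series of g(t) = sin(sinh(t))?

-1/15

Let u equal the inner series; expand the outer function in u and truncate.
g(0) = 0
g′(0) = 1
g′′(0) = 0
g′′′(0) = 0
g^(4)(0) = 0
g^(5)(0) = -8
Dividing each by k! gives the coefficients c_0, ..., c_5.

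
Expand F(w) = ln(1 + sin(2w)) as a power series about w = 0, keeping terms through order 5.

4*w^5/3 - 4*w^4/3 + 4*w^3/3 - 2*w^2 + 2*w

Plug the Maclaurin series of the inner function into that of the outer and collect terms.
F(0) = 0
F′(0) = 2
F′′(0) = -4
F′′′(0) = 8
F^(4)(0) = -32
F^(5)(0) = 160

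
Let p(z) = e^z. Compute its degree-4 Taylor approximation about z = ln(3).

(z - ln(3))^4/8 + (z - ln(3))^3/2 + 3*(z - ln(3))^2/2 + 3*(z - ln(3)) + 3

Use the known series and substitute for the argument.
[(z - ln(3))^0] = 3;  [(z - ln(3))^1] = 3;  [(z - ln(3))^2] = 3/2;  [(z - ln(3))^3] = 1/2;  [(z - ln(3))^4] = 1/8.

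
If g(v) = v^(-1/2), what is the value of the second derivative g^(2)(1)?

3/4

From the series, [(v - 1)^2] g = 3/8; multiply by 2! = 2 to get 3/4.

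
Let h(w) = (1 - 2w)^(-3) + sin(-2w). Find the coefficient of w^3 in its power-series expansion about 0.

Expand each term separately and add.
h(0) = 1
h′(0) = 4
h′′(0) = 48
h′′′(0) = 488
So c_3 = h′′′(0)/3! = 244/3.

244/3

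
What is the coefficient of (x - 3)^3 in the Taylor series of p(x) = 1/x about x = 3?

c_3 = p′′′(3)/3! = -1/81.

-1/81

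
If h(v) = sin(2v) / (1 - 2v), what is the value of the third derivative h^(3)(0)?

Write out both Maclaurin series and multiply, keeping only the needed powers.
From the series, [v^3] h = 20/3; multiply by 3! = 6 to get 40.

40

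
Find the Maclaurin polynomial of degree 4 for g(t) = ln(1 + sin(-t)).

-t^4/12 - t^3/6 - t^2/2 - t

Substitute the inner expansion into the outer series and collect powers.
g(0) = 0
g′(0) = -1
g′′(0) = -1
g′′′(0) = -1
g^(4)(0) = -2
The Taylor polynomial is Σ g^(k)(0)/k! · t^k.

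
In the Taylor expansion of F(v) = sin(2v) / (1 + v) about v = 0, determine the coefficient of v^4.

-2/3

Take the Cauchy product of the two expansions.
So c_4 = F^(4)(0)/4! = -2/3.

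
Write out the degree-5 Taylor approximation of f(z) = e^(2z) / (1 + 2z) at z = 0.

Write out both Maclaurin series and multiply, keeping only the needed powers.
f(0) = 1
f′(0) = 0
f′′(0) = 4
f′′′(0) = -16
f^(4)(0) = 144
f^(5)(0) = -1408

-176*z^5/15 + 6*z^4 - 8*z^3/3 + 2*z^2 + 1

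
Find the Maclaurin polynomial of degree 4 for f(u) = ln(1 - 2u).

-4*u^4 - 8*u^3/3 - 2*u^2 - 2*u

f(0) = 0
f′(0) = -2
f′′(0) = -4
f′′′(0) = -16
f^(4)(0) = -96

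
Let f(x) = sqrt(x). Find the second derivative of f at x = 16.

The coefficient of (x - 16)^2 in the expansion is -1/512, so f′′(16) = 2! * (-1/512) = -1/256.

-1/256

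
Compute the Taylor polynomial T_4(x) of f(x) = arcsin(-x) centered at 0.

-x^3/6 - x

Use the known series and substitute for the argument.
f(0) = 0
f′(0) = -1
f′′(0) = 0
f′′′(0) = -1
f^(4)(0) = 0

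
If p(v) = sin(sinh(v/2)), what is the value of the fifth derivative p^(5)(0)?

Let u equal the inner series; expand the outer function in u and truncate.
From the series, [v^5] p = -1/480; multiply by 5! = 120 to get -1/4.

-1/4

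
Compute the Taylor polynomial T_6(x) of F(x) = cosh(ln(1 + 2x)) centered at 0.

32*x^6 - 16*x^5 + 8*x^4 - 4*x^3 + 2*x^2 + 1

Compose series: expand the inner function first, then feed it into the outer expansion.
F(0) = 1
F′(0) = 0
F′′(0) = 4
F′′′(0) = -24
F^(4)(0) = 192
F^(5)(0) = -1920
F^(6)(0) = 23040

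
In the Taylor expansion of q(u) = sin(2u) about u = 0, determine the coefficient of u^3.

c_3 = q′′′(0)/3! = -4/3.

-4/3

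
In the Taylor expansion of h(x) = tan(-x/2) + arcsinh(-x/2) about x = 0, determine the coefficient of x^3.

Add the two expansions coefficient-wise.
h(0) = 0
h′(0) = -1
h′′(0) = 0
h′′′(0) = -1/8
So c_3 = h′′′(0)/3! = -1/48.

-1/48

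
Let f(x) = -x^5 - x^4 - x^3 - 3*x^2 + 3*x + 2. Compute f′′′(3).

-618

The coefficient of (x - 3)^3 in the expansion is -103, so f′′′(3) = 3! * (-103) = -618.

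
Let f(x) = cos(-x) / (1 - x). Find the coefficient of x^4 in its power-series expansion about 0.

Use 1/(1 - r) = Σ r^k on the denominator, then take the Cauchy product.
f(0) = 1
f′(0) = 1
f′′(0) = 1
f′′′(0) = 3
f^(4)(0) = 13

13/24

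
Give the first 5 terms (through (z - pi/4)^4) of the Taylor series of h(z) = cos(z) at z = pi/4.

sqrt(2)*(z - pi/4)^4/48 + sqrt(2)*(z - pi/4)^3/12 - sqrt(2)*(z - pi/4)^2/4 - sqrt(2)*(z - pi/4)/2 + sqrt(2)/2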